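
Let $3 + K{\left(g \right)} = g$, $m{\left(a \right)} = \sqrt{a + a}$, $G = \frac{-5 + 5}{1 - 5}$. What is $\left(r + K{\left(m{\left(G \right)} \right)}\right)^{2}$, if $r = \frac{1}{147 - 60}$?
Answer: $\frac{67600}{7569} \approx 8.9312$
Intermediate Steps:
$G = 0$ ($G = \frac{0}{-4} = 0 \left(- \frac{1}{4}\right) = 0$)
$m{\left(a \right)} = \sqrt{2} \sqrt{a}$ ($m{\left(a \right)} = \sqrt{2 a} = \sqrt{2} \sqrt{a}$)
$K{\left(g \right)} = -3 + g$
$r = \frac{1}{87} \approx 0.011494$
$\left(r + K{\left(m{\left(G \right)} \right)}\right)^{2} = \left(\frac{1}{87} - \left(3 - \sqrt{2} \sqrt{0}\right)\right)^{2} = \left(\frac{1}{87} - \left(3 - \sqrt{2} \cdot 0\right)\right)^{2} = \left(\frac{1}{87} + \left(-3 + 0\right)\right)^{2} = \left(\frac{1}{87} - 3\right)^{2} = \left(- \frac{260}{87}\right)^{2} = \frac{67600}{7569}$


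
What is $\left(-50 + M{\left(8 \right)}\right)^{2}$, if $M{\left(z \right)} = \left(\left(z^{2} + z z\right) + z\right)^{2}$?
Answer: $340254916$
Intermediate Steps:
$M{\left(z \right)} = \left(z + 2 z^{2}\right)^{2}$ ($M{\left(z \right)} = \left(\left(z^{2} + z^{2}\right) + z\right)^{2} = \left(2 z^{2} + z\right)^{2} = \left(z + 2 z^{2}\right)^{2}$)
$\left(-50 + M{\left(8 \right)}\right)^{2} = \left(-50 + 8^{2} \left(1 + 2 \cdot 8\right)^{2}\right)^{2} = \left(-50 + 64 \left(1 + 16\right)^{2}\right)^{2} = \left(-50 + 64 \cdot 17^{2}\right)^{2} = \left(-50 + 64 \cdot 289\right)^{2} = \left(-50 + 18496\right)^{2} = 18446^{2} = 340254916$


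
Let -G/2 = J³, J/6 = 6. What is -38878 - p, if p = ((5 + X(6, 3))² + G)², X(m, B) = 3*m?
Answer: -8608723967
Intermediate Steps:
J = 36 (J = 6*6 = 36)
G = -93312 (G = -2*36³ = -2*46656 = -93312)
p = 8608685089 (p = ((5 + 3*6)² - 93312)² = ((5 + 18)² - 93312)² = (23² - 93312)² = (529 - 93312)² = (-92783)² = 8608685089)
-38878 - p = -38878 - 1*8608685089 = -38878 - 8608685089 = -8608723967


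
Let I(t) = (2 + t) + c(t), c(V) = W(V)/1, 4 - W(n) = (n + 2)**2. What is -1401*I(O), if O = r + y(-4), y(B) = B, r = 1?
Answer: -2802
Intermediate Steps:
W(n) = 4 - (2 + n)**2 (W(n) = 4 - (n + 2)**2 = 4 - (2 + n)**2)
O = -3 (O = 1 - 4 = -3)
c(V) = 4 - (2 + V)**2 (c(V) = (4 - (2 + V)**2)/1 = (4 - (2 + V)**2)*1 = 4 - (2 + V)**2)
I(t) = 6 + t - (2 + t)**2 (I(t) = (2 + t) + (4 - (2 + t)**2) = 6 + t - (2 + t)**2)
-1401*I(O) = -1401*(6 - 3 - (2 - 3)**2) = -1401*(6 - 3 - 1*(-1)**2) = -1401*(6 - 3 - 1*1) = -1401*(6 - 3 - 1) = -1401*2 = -2802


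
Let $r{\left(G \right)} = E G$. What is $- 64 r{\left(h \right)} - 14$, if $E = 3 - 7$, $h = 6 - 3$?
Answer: $754$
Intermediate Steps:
$h = 3$ ($h = 6 - 3 = 3$)
$E = -4$ ($E = 3 - 7 = -4$)
$r{\left(G \right)} = - 4 G$
$- 64 r{\left(h \right)} - 14 = - 64 \left(\left(-4\right) 3\right) - 14 = \left(-64\right) \left(-12\right) - 14 = 768 - 14 = 754$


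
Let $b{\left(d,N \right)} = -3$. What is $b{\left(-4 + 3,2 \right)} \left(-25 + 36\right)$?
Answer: $-33$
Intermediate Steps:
$b{\left(-4 + 3,2 \right)} \left(-25 + 36\right) = - 3 \left(-25 + 36\right) = \left(-3\right) 11 = -33$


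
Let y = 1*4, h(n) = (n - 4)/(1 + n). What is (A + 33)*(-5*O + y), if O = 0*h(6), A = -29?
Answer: 16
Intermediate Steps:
h(n) = (-4 + n)/(1 + n)
O = 0 (O = 0*((-4 + 6)/(1 + 6)) = 0*(2/7) = 0)
y = 4
(A + 33)*(-5*O + y) = (-29 + 33)*(-5*0 + 4) = 4*(0 + 4) = 4*4 = 16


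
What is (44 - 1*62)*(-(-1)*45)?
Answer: -810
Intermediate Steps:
(44 - 1*62)*(-(-1)*45) = (44 - 62)*(-1*(-45)) = -18*45 = -810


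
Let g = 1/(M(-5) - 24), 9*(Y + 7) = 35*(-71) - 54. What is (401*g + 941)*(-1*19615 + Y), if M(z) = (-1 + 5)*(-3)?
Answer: -5996611075/324 ≈ -1.8508e+7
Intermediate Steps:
Y = -2602/9 (Y = -7 + (35*(-71) - 54)/9 = -7 + (-2485 - 54)/9 = -7 + (1/9)*(-2539) = -7 - 2539/9 = -2602/9 ≈ -289.11)
M(z) = -12 (M(z) = 4*(-3) = -12)
g = -1/36 (g = 1/(-12 - 24) = 1/(-36) = -1/36 ≈ -0.027778)
(401*g + 941)*(-1*19615 + Y) = (401*(-1/36) + 941)*(-1*19615 - 2602/9) = (-401/36 + 941)*(-19615 - 2602/9) = (33475/36)*(-179137/9) = -5996611075/324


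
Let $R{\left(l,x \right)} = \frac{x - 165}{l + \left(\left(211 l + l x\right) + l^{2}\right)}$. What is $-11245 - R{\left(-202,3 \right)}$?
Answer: $- \frac{14764766}{1313} \approx -11245.0$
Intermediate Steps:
$R{\left(l,x \right)} = \frac{-165 + x}{l^{2} + 212 l + l x}$ ($R{\left(l,x \right)} = \frac{-165 + x}{l + \left(l^{2} + 211 l + l x\right)} = \frac{-165 + x}{l^{2} + 212 l + l x}$)
$-11245 - R{\left(-202,3 \right)} = -11245 - \frac{-165 + 3}{\left(-202\right) \left(212 - 202 + 3\right)} = -11245 - \left(- \frac{1}{202}\right) \frac{1}{13} \left(-162\right) = -11245 - \frac{81}{1313} = - \frac{14764766}{1313}$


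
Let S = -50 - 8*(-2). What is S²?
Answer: 1156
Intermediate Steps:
S = -34 (S = -50 - 1*(-16) = -50 + 16 = -34)
S² = (-34)² = 1156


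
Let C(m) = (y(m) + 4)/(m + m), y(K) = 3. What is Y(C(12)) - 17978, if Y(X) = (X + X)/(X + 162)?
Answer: -70024296/3895 ≈ -17978.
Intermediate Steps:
C(m) = 7/(2*m) (C(m) = (3 + 4)/(m + m) = 7/((2*m)) = 7*(1/(2*m)) = 7/(2*m))
Y(X) = 2*X/(162 + X) (Y(X) = (2*X)/(162 + X) = 2*X/(162 + X))
Y(C(12)) - 17978 = 2*((7/2)/12)/(162 + (7/2)/12) - 17978 = 2*((7/2)*(1/12))/(162 + (7/2)*(1/12)) - 17978 = 2*(7/24)/(162 + 7/24) - 17978 = 2*(7/24)/(3895/24) - 17978 = 2*(7/24)*(24/3895) - 17978 = 14/3895 - 17978 = -70024296/3895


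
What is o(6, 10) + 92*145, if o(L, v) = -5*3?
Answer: 13325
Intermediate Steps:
o(L, v) = -15
o(6, 10) + 92*145 = -15 + 92*145 = -15 + 13340 = 13325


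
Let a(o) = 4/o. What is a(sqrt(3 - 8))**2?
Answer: -16/5 ≈ -3.2000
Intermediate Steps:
a(sqrt(3 - 8))**2 = (4/(sqrt(3 - 8)))**2 = (4/(sqrt(-5)))**2 = (4/((I*sqrt(5))))**2 = (4*(-I*sqrt(5)/5))**2 = (-4*I*sqrt(5)/5)**2 = -16/5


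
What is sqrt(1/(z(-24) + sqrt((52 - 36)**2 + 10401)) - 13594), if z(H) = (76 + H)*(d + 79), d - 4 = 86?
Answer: sqrt(-119464071 - 13594*sqrt(10657))/sqrt(8788 + sqrt(10657)) ≈ 116.59*I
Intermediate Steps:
d = 90 (d = 4 + 86 = 90)
z(H) = 12844 + 169*H (z(H) = (76 + H)*(90 + 79) = (76 + H)*169 = 12844 + 169*H)
sqrt(1/(z(-24) + sqrt((52 - 36)**2 + 10401)) - 13594) = sqrt(1/((12844 + 169*(-24)) + sqrt((52 - 36)**2 + 10401)) - 13594) = sqrt(1/((12844 - 4056) + sqrt(16**2 + 10401)) - 13594) = sqrt(1/(8788 + sqrt(256 + 10401)) - 13594) = sqrt(1/(8788 + sqrt(10657)) - 13594) = sqrt(-13594 + 1/(8788 + sqrt(10657)))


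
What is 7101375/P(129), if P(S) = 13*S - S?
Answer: 2367125/516 ≈ 4587.5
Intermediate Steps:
P(S) = 12*S
7101375/P(129) = 7101375/((12*129)) = 7101375/1548 = 7101375*(1/1548) = 2367125/516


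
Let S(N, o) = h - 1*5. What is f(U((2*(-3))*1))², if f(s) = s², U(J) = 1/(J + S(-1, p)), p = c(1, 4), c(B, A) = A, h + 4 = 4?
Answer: 1/14641 ≈ 6.8301e-5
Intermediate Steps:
h = 0 (h = -4 + 4 = 0)
p = 4
S(N, o) = -5 (S(N, o) = 0 - 1*5 = 0 - 5 = -5)
U(J) = 1/(-5 + J) (U(J) = 1/(J - 5) = 1/(-5 + J))
f(U((2*(-3))*1))² = ((1/(-5 + (2*(-3))*1))²)² = ((1/(-5 - 6*1))²)² = ((1/(-5 - 6))²)² = ((1/(-11))²)² = ((-1/11)²)² = (1/121)² = 1/14641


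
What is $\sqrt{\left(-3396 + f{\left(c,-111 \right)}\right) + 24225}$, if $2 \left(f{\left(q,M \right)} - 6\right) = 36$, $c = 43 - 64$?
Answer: $3 \sqrt{2317} \approx 144.41$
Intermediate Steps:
$c = -21$
$f{\left(q,M \right)} = 24$ ($f{\left(q,M \right)} = 6 + \frac{1}{2} \cdot 36 = 6 + 18 = 24$)
$\sqrt{\left(-3396 + f{\left(c,-111 \right)}\right) + 24225} = \sqrt{\left(-3396 + 24\right) + 24225} = \sqrt{-3372 + 24225} = \sqrt{20853} = 3 \sqrt{2317}$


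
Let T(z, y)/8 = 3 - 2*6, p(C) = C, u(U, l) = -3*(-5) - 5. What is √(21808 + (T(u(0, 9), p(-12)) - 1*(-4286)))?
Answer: √26022 ≈ 161.31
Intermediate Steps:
u(U, l) = 10 (u(U, l) = 15 - 5 = 10)
T(z, y) = -72 (T(z, y) = 8*(3 - 2*6) = 8*(3 - 12) = 8*(-9) = -72)
√(21808 + (T(u(0, 9), p(-12)) - 1*(-4286))) = √(21808 + (-72 - 1*(-4286))) = √(21808 + (-72 + 4286)) = √(21808 + 4214) = √26022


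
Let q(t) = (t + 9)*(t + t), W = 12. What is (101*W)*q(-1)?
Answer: -19392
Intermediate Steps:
q(t) = 2*t*(9 + t) (q(t) = (9 + t)*(2*t) = 2*t*(9 + t))
(101*W)*q(-1) = (101*12)*(2*(-1)*(9 - 1)) = 1212*(2*(-1)*8) = 1212*(-16) = -19392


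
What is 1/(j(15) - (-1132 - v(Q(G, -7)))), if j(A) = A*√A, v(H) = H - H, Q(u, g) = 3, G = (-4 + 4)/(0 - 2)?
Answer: 1132/1278049 - 15*√15/1278049 ≈ 0.00084027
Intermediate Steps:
G = 0 (G = 0/(-2) = 0*(-½) = 0)
v(H) = 0
j(A) = A^(3/2)
1/(j(15) - (-1132 - v(Q(G, -7)))) = 1/(15^(3/2) - (-1132 - 1*0)) = 1/(15*√15 - (-1132 + 0)) = 1/(15*√15 - 1*(-1132)) = 1/(15*√15 + 1132) = 1/(1132 + 15*√15)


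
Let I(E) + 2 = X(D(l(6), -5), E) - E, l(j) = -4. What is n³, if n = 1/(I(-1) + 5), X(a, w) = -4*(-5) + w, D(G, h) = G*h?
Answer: 1/12167 ≈ 8.2190e-5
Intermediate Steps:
X(a, w) = 20 + w
I(E) = 18 (I(E) = -2 + ((20 + E) - E) = -2 + 20 = 18)
n = 1/23 (n = 1/(18 + 5) = 1/23 ≈ 0.043478)
n³ = (1/23)³ = 1/12167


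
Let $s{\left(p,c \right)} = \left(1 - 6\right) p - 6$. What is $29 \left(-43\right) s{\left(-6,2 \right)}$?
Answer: $-29928$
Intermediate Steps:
$s{\left(p,c \right)} = -6 - 5 p$ ($s{\left(p,c \right)} = \left(1 - 6\right) p - 6 = - 5 p - 6 = -6 - 5 p$)
$29 \left(-43\right) s{\left(-6,2 \right)} = 29 \left(-43\right) \left(-6 - -30\right) = - 1247 \left(-6 + 30\right) = \left(-1247\right) 24 = -29928$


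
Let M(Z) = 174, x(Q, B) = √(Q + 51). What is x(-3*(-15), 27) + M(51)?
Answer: 174 + 4*√6 ≈ 183.80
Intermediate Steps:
x(Q, B) = √(51 + Q)
x(-3*(-15), 27) + M(51) = √(51 - 3*(-15)) + 174 = √(51 + 45) + 174 = √96 + 174 = 4*√6 + 174 = 174 + 4*√6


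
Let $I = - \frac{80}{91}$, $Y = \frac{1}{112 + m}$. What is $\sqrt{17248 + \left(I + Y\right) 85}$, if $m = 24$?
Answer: $\frac{\sqrt{2275473018}}{364} \approx 131.05$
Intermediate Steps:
$Y = \frac{1}{136}$ ($Y = \frac{1}{112 + 24} = \frac{1}{136} \approx 0.0073529$)
$I = - \frac{80}{91}$ ($I = \left(-80\right) \frac{1}{91} = - \frac{80}{91} \approx -0.87912$)
$\sqrt{17248 + \left(I + Y\right) 85} = \sqrt{17248 + \left(- \frac{80}{91} + \frac{1}{136}\right) 85} = \sqrt{17248 - \frac{53945}{728}} = \sqrt{\frac{12502599}{728}} = \frac{\sqrt{2275473018}}{364}$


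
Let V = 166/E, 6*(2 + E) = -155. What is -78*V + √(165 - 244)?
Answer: 77688/167 + I*√79 ≈ 465.2 + 8.8882*I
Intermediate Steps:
E = -167/6 (E = -2 + (⅙)*(-155) = -2 - 155/6 = -167/6 ≈ -27.833)
V = -996/167 (V = 166/(-167/6) = 166*(-6/167) = -996/167 ≈ -5.9641)
-78*V + √(165 - 244) = -78*(-996/167) + √(165 - 244) = 77688/167 + √(-79) = 77688/167 + I*√79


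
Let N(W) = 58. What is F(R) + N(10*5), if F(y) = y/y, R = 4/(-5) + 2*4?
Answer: 59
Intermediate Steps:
R = 36/5 (R = 4*(-1/5) + 8 = -4/5 + 8 = 36/5 ≈ 7.2000)
F(y) = 1
F(R) + N(10*5) = 1 + 58 = 59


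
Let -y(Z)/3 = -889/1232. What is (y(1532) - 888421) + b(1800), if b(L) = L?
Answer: -156044915/176 ≈ -8.8662e+5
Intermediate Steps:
y(Z) = 381/176 (y(Z) = -(-2667)/1232 = -3*(-127/176) = 381/176)
(y(1532) - 888421) + b(1800) = (381/176 - 888421) + 1800 = -156361715/176 + 1800 = -156044915/176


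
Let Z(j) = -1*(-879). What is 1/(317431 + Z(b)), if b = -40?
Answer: 1/318310 ≈ 3.1416e-6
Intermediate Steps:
Z(j) = 879
1/(317431 + Z(b)) = 1/(317431 + 879) = 1/318310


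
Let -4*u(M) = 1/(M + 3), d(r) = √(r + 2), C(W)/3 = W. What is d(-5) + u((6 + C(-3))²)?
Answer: -1/48 + I*√3 ≈ -0.020833 + 1.732*I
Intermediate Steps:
C(W) = 3*W
d(r) = √(2 + r)
u(M) = -1/(4*(3 + M)) (u(M) = -1/(4*(M + 3)) = -1/(4*(3 + M)))
d(-5) + u((6 + C(-3))²) = √(2 - 5) - 1/(12 + 4*(6 + 3*(-3))²) = √(-3) - 1/(12 + 4*(6 - 9)²) = I*√3 - 1/(12 + 4*(-3)²) = I*√3 - 1/(12 + 4*9) = I*√3 - 1/(12 + 36) = I*√3 - 1/48 = -1/48 + I*√3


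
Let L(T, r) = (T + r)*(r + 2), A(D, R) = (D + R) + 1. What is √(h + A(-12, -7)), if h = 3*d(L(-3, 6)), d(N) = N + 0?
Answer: 3*√6 ≈ 7.3485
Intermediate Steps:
A(D, R) = 1 + D + R
L(T, r) = (2 + r)*(T + r) (L(T, r) = (T + r)*(2 + r) = (2 + r)*(T + r))
d(N) = N
h = 72 (h = 3*(6² + 2*(-3) + 2*6 - 3*6) = 3*(36 - 6 + 12 - 18) = 3*24 = 72)
√(h + A(-12, -7)) = √(72 + (1 - 12 - 7)) = √(72 - 18) = √54 = 3*√6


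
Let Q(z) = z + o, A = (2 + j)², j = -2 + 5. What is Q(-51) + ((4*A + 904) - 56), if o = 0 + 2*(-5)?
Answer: 887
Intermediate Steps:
j = 3
A = 25 (A = (2 + 3)² = 5² = 25)
o = -10 (o = 0 - 10 = -10)
Q(z) = -10 + z (Q(z) = z - 10 = -10 + z)
Q(-51) + ((4*A + 904) - 56) = (-10 - 51) + ((4*25 + 904) - 56) = -61 + ((100 + 904) - 56) = -61 + (1004 - 56) = -61 + 948 = 887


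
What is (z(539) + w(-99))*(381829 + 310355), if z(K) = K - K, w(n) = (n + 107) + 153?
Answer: 111441624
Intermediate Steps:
w(n) = 260 + n (w(n) = (107 + n) + 153 = 260 + n)
z(K) = 0
(z(539) + w(-99))*(381829 + 310355) = (0 + (260 - 99))*(381829 + 310355) = (0 + 161)*692184 = 161*692184 = 111441624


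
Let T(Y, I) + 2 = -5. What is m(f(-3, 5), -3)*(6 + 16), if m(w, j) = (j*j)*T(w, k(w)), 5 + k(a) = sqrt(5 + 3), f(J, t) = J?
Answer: -1386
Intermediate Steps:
k(a) = -5 + 2*sqrt(2) (k(a) = -5 + sqrt(5 + 3) = -5 + sqrt(8) = -5 + 2*sqrt(2))
T(Y, I) = -7 (T(Y, I) = -2 - 5 = -7)
m(w, j) = -7*j**2 (m(w, j) = (j*j)*(-7) = j**2*(-7) = -7*j**2)
m(f(-3, 5), -3)*(6 + 16) = (-7*(-3)**2)*(6 + 16) = -7*9*22 = -63*22 = -1386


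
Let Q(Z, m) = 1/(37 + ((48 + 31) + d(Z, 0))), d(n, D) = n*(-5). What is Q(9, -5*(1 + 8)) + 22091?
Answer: 1568462/71 ≈ 22091.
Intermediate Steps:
d(n, D) = -5*n
Q(Z, m) = 1/(116 - 5*Z) (Q(Z, m) = 1/(37 + ((48 + 31) - 5*Z)) = 1/(37 + (79 - 5*Z)) = 1/(116 - 5*Z))
Q(9, -5*(1 + 8)) + 22091 = -1/(-116 + 5*9) + 22091 = -1/(-116 + 45) + 22091 = -1/(-71) + 22091 = -1*(-1/71) + 22091 = 1/71 + 22091 = 1568462/71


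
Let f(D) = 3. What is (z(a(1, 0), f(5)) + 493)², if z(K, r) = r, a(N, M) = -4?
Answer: 246016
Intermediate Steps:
(z(a(1, 0), f(5)) + 493)² = (3 + 493)² = 496² = 246016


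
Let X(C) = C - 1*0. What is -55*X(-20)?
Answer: 1100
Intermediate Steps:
X(C) = C (X(C) = C + 0 = C)
-55*X(-20) = -55*(-20) = 1100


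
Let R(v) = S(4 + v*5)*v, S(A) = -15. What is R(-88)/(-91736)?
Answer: -165/11467 ≈ -0.014389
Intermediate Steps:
R(v) = -15*v
R(-88)/(-91736) = -15*(-88)/(-91736) = 1320*(-1/91736) = -165/11467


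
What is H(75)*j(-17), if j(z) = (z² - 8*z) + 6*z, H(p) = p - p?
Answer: 0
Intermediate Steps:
H(p) = 0
j(z) = z² - 2*z
H(75)*j(-17) = 0*(-17*(-2 - 17)) = 0*(-17*(-19)) = 0*323 = 0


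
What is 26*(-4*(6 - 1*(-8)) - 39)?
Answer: -2470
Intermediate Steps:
26*(-4*(6 - 1*(-8)) - 39) = 26*(-4*(6 + 8) - 39) = 26*(-4*14 - 39) = 26*(-56 - 39) = 26*(-95) = -2470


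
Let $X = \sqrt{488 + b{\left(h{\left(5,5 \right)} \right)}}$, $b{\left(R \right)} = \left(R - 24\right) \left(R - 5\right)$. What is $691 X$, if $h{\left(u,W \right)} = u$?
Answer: $1382 \sqrt{122} \approx 15265.0$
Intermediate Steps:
$b{\left(R \right)} = \left(-24 + R\right) \left(-5 + R\right)$
$X = 2 \sqrt{122}$ ($X = \sqrt{488 + \left(120 + 5^{2} - 145\right)} = \sqrt{488 + \left(120 + 25 - 145\right)} = \sqrt{488 + 0} = \sqrt{488} = 2 \sqrt{122} \approx 22.091$)
$691 X = 691 \cdot 2 \sqrt{122} = 1382 \sqrt{122}$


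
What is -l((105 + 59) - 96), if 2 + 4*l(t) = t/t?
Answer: ¼ ≈ 0.25000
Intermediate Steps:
l(t) = -¼ (l(t) = -½ + (t/t)/4 = -½ + (¼)*1 = -½ + ¼ = -¼)
-l((105 + 59) - 96) = -1*(-¼) = ¼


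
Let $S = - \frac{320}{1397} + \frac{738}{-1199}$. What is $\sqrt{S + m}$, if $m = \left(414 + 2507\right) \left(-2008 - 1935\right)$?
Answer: $\frac{5 i \sqrt{10682285115687141}}{152273} \approx 3393.7 i$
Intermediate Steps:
$S = - \frac{128606}{152273}$ ($S = \left(-320\right) \frac{1}{1397} + 738 \left(- \frac{1}{1199}\right) = - \frac{320}{1397} - \frac{738}{1199} = - \frac{128606}{152273} \approx -0.84457$)
$m = -11517503$ ($m = 2921 \left(-3943\right) = -11517503$)
$\sqrt{S + m} = \sqrt{- \frac{128606}{152273} - 11517503} = \sqrt{- \frac{1753804862925}{152273}} = \frac{5 i \sqrt{10682285115687141}}{152273}$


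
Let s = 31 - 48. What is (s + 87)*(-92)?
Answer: -6440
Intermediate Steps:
s = -17
(s + 87)*(-92) = (-17 + 87)*(-92) = 70*(-92) = -6440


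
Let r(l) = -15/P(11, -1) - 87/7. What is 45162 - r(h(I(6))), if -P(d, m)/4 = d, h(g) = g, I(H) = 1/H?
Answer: 13913619/308 ≈ 45174.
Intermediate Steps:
P(d, m) = -4*d
r(l) = -3723/308 (r(l) = -15/((-4*11)) - 87/7 = -15/(-44) - 87*⅐ = -15*(-1/44) - 87/7 = 15/44 - 87/7 = -3723/308)
45162 - r(h(I(6))) = 45162 - 1*(-3723/308) = 45162 + 3723/308 = 13913619/308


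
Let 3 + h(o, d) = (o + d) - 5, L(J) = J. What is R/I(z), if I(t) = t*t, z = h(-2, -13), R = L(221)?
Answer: 221/529 ≈ 0.41777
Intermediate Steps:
R = 221
h(o, d) = -8 + d + o (h(o, d) = -3 + ((o + d) - 5) = -3 + ((d + o) - 5) = -3 + (-5 + d + o) = -8 + d + o)
z = -23 (z = -8 - 13 - 2 = -23)
I(t) = t**2
R/I(z) = 221/((-23)**2) = 221/529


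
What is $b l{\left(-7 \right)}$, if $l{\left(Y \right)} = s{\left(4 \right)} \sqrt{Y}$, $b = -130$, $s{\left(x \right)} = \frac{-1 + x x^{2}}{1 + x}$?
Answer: $- 1638 i \sqrt{7} \approx - 4333.7 i$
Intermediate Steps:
$s{\left(x \right)} = \frac{-1 + x^{3}}{1 + x}$
$l{\left(Y \right)} = \frac{63 \sqrt{Y}}{5}$ ($l{\left(Y \right)} = \frac{-1 + 4^{3}}{1 + 4} \sqrt{Y} = \frac{-1 + 64}{5} \sqrt{Y} = \frac{1}{5} \cdot 63 \sqrt{Y} = \frac{63 \sqrt{Y}}{5}$)
$b l{\left(-7 \right)} = - 130 \frac{63 \sqrt{-7}}{5} = - 130 \frac{63 i \sqrt{7}}{5} = - 1638 i \sqrt{7}$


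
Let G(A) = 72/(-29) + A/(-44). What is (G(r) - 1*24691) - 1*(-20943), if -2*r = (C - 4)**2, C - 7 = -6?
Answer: -9570971/2552 ≈ -3750.4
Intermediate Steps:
C = 1 (C = 7 - 6 = 1)
r = -9/2 (r = -(1 - 4)**2/2 = -1/2*(-3)**2 = -1/2*9 = -9/2 ≈ -4.5000)
G(A) = -72/29 - A/44 (G(A) = 72*(-1/29) + A*(-1/44) = -72/29 - A/44)
(G(r) - 1*24691) - 1*(-20943) = ((-72/29 - 1/44*(-9/2)) - 1*24691) - 1*(-20943) = ((-72/29 + 9/88) - 24691) + 20943 = (-6075/2552 - 24691) + 20943 = -63017507/2552 + 20943 = -9570971/2552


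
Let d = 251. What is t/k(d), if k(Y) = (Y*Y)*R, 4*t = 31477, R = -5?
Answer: -31477/1260020 ≈ -0.024981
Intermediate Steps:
t = 31477/4 (t = (¼)*31477 = 31477/4 ≈ 7869.3)
k(Y) = -5*Y² (k(Y) = (Y*Y)*(-5) = Y²*(-5) = -5*Y²)
t/k(d) = 31477/(4*((-5*251²))) = 31477/(4*((-5*63001))) = (31477/4)/(-315005) = (31477/4)*(-1/315005) = -31477/1260020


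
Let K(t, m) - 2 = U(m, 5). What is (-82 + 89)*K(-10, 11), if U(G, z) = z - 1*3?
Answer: 28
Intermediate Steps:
U(G, z) = -3 + z (U(G, z) = z - 3 = -3 + z)
K(t, m) = 4 (K(t, m) = 2 + (-3 + 5) = 2 + 2 = 4)
(-82 + 89)*K(-10, 11) = (-82 + 89)*4 = 7*4 = 28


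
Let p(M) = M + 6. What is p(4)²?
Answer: 100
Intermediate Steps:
p(M) = 6 + M
p(4)² = (6 + 4)² = 10² = 100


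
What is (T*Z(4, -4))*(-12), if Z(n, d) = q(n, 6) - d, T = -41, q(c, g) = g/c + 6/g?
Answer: 3198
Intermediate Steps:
q(c, g) = 6/g + g/c
Z(n, d) = 1 - d + 6/n (Z(n, d) = (6/6 + 6/n) - d = (6*(1/6) + 6/n) - d = (1 + 6/n) - d = 1 - d + 6/n)
(T*Z(4, -4))*(-12) = -41*(1 - 1*(-4) + 6/4)*(-12) = -41*(1 + 4 + 6*(1/4))*(-12) = -41*(1 + 4 + 3/2)*(-12) = -41*13/2*(-12) = -533/2*(-12) = 3198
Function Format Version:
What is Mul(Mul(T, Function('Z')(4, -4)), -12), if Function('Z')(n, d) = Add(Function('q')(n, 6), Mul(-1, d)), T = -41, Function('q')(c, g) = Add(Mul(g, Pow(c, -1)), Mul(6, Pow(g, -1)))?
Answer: 3198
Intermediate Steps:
Function('q')(c, g) = Add(Mul(6, Pow(g, -1)), Mul(g, Pow(c, -1)))
Function('Z')(n, d) = Add(1, Mul(-1, d), Mul(6, Pow(n, -1))) (Function('Z')(n, d) = Add(Add(Mul(6, Pow(6, -1)), Mul(6, Pow(n, -1))), Mul(-1, d)) = Add(Add(Mul(6, Rational(1, 6)), Mul(6, Pow(n, -1))), Mul(-1, d)) = Add(Add(1, Mul(6, Pow(n, -1))), Mul(-1, d)) = Add(1, Mul(-1, d), Mul(6, Pow(n, -1))))
Mul(Mul(T, Function('Z')(4, -4)), -12) = Mul(Mul(-41, Add(1, Mul(-1, -4), Mul(6, Pow(4, -1)))), -12) = Mul(Mul(-41, Add(1, 4, Mul(6, Rational(1, 4)))), -12) = Mul(Mul(-41, Add(1, 4, Rational(3, 2))), -12) = Mul(Mul(-41, Rational(13, 2)), -12) = Mul(Rational(-533, 2), -12) = 3198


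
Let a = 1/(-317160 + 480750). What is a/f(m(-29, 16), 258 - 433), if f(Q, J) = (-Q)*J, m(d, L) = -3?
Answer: -1/85884750 ≈ -1.1644e-8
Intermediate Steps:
f(Q, J) = -J*Q
a = 1/163590 ≈ 6.1128e-6
a/f(m(-29, 16), 258 - 433) = 1/(163590*((-1*(258 - 433)*(-3)))) = 1/(163590*((-1*(-175)*(-3)))) = (1/163590)/(-525) = (1/163590)*(-1/525) = -1/85884750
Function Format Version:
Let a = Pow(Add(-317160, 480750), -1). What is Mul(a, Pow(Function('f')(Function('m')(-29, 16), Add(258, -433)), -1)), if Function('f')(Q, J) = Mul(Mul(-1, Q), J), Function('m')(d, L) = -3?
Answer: Rational(-1, 85884750) ≈ -1.1644e-8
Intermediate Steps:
Function('f')(Q, J) = Mul(-1, J, Q)
a = Rational(1, 163590) (a = Pow(163590, -1) = Rational(1, 163590) ≈ 6.1128e-6)
Mul(a, Pow(Function('f')(Function('m')(-29, 16), Add(258, -433)), -1)) = Mul(Rational(1, 163590), Pow(Mul(-1, Add(258, -433), -3), -1)) = Mul(Rational(1, 163590), Pow(Mul(-1, -175, -3), -1)) = Mul(Rational(1, 163590), Pow(-525, -1)) = Mul(Rational(1, 163590), Rational(-1, 525)) = Rational(-1, 85884750)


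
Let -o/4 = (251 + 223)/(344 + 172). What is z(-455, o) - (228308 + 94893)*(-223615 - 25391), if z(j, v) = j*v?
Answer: 3460596564748/43 ≈ 8.0479e+10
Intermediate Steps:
o = -158/43 (o = -4*(251 + 223)/(344 + 172) = -1896/516 = -4*79/86 = -158/43 ≈ -3.6744)
z(-455, o) - (228308 + 94893)*(-223615 - 25391) = -455*(-158/43) - (228308 + 94893)*(-223615 - 25391) = 71890/43 - 323201*(-249006) = 71890/43 - 1*(-80478988206) = 71890/43 + 80478988206 = 3460596564748/43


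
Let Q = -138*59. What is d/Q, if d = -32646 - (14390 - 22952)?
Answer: 4014/1357 ≈ 2.9580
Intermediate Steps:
Q = -8142
d = -24084 (d = -32646 - 1*(-8562) = -32646 + 8562 = -24084)
d/Q = -24084/(-8142) = -24084*(-1/8142) = 4014/1357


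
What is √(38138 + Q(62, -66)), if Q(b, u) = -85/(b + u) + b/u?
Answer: √166217601/66 ≈ 195.34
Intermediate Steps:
√(38138 + Q(62, -66)) = √(38138 + (62² - 85*(-66) + 62*(-66))/((-66)*(62 - 66))) = √(38138 - 1/66*(3844 + 5610 - 4092)/(-4)) = √(38138 - 1/66*(-¼)*5362) = √(38138 + 2681/132) = √(5036897/132) = √166217601/66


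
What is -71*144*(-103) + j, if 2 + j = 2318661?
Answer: 3371731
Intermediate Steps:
j = 2318659 (j = -2 + 2318661 = 2318659)
-71*144*(-103) + j = -71*144*(-103) + 2318659 = -10224*(-103) + 2318659 = 1053072 + 2318659 = 3371731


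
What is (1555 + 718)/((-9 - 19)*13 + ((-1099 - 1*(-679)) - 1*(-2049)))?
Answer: 2273/1265 ≈ 1.7968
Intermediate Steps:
(1555 + 718)/((-9 - 19)*13 + ((-1099 - 1*(-679)) - 1*(-2049))) = 2273/(-28*13 + ((-1099 + 679) + 2049)) = 2273/(-364 + (-420 + 2049)) = 2273/(-364 + 1629) = 2273/1265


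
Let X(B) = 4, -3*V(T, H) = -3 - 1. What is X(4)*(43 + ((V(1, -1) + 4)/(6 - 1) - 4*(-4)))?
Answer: 3604/15 ≈ 240.27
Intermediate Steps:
V(T, H) = 4/3 (V(T, H) = -(-3 - 1)/3 = -⅓*(-4) = 4/3)
X(4)*(43 + ((V(1, -1) + 4)/(6 - 1) - 4*(-4))) = 4*(43 + ((4/3 + 4)/(6 - 1) - 4*(-4))) = 4*(43 + ((16/3)/5 + 16)) = 4*(43 + ((16/3)*(⅕) + 16)) = 4*(43 + (16/15 + 16)) = 4*(43 + 256/15) = 4*(901/15) = 3604/15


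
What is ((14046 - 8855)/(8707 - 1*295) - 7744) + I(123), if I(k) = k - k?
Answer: -65137337/8412 ≈ -7743.4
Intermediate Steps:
I(k) = 0
((14046 - 8855)/(8707 - 1*295) - 7744) + I(123) = ((14046 - 8855)/(8707 - 1*295) - 7744) + 0 = (5191/(8707 - 295) - 7744) + 0 = (5191/8412 - 7744) + 0 = -65137337/8412 + 0 = -65137337/8412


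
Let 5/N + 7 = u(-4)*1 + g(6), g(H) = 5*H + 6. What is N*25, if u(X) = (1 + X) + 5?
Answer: 125/31 ≈ 4.0323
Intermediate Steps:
u(X) = 6 + X
g(H) = 6 + 5*H
N = 5/31 (N = 5/(-7 + ((6 - 4)*1 + (6 + 5*6))) = 5/(-7 + (2*1 + (6 + 30))) = 5/(-7 + (2 + 36)) = 5/(-7 + 38) = 5/31 ≈ 0.16129)
N*25 = (5/31)*25 = 125/31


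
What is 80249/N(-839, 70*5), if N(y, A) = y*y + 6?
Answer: 80249/703927 ≈ 0.11400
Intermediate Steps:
N(y, A) = 6 + y² (N(y, A) = y² + 6 = 6 + y²)
80249/N(-839, 70*5) = 80249/(6 + (-839)²) = 80249/(6 + 703921) = 80249/703927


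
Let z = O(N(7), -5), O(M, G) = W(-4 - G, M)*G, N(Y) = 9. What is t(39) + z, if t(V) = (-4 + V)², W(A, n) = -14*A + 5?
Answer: 1270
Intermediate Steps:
W(A, n) = 5 - 14*A
O(M, G) = G*(61 + 14*G) (O(M, G) = (5 - 14*(-4 - G))*G = (5 + (56 + 14*G))*G = (61 + 14*G)*G = G*(61 + 14*G))
z = 45 (z = -5*(61 + 14*(-5)) = -5*(61 - 70) = -5*(-9) = 45)
t(39) + z = (-4 + 39)² + 45 = 35² + 45 = 1225 + 45 = 1270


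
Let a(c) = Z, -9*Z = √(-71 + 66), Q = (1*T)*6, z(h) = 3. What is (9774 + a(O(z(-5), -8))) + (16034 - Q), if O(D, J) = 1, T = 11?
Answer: 25742 - I*√5/9 ≈ 25742.0 - 0.24845*I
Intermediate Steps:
Q = 66 (Q = (1*11)*6 = 11*6 = 66)
Z = -I*√5/9 (Z = -√(-71 + 66)/9 = -I*√5/9 ≈ -0.24845*I)
a(c) = -I*√5/9
(9774 + a(O(z(-5), -8))) + (16034 - Q) = (9774 - I*√5/9) + (16034 - 1*66) = (9774 - I*√5/9) + (16034 - 66) = (9774 - I*√5/9) + 15968 = 25742 - I*√5/9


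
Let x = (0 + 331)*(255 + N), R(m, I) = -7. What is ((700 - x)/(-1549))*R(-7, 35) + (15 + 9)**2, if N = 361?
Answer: -530148/1549 ≈ -342.25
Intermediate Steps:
x = 203896 (x = (0 + 331)*(255 + 361) = 331*616 = 203896)
((700 - x)/(-1549))*R(-7, 35) + (15 + 9)**2 = ((700 - 1*203896)/(-1549))*(-7) + (15 + 9)**2 = ((700 - 203896)*(-1/1549))*(-7) + 24**2 = -203196*(-1/1549)*(-7) + 576 = (203196/1549)*(-7) + 576 = -1422372/1549 + 576 = -530148/1549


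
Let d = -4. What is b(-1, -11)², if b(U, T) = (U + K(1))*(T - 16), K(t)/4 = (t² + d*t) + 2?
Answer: 18225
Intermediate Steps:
K(t) = 8 - 16*t + 4*t² (K(t) = 4*((t² - 4*t) + 2) = 4*(2 + t² - 4*t) = 8 - 16*t + 4*t²)
b(U, T) = (-16 + T)*(-4 + U) (b(U, T) = (U + (8 - 16*1 + 4*1²))*(T - 16) = (U + (8 - 16 + 4*1))*(-16 + T) = (U + (8 - 16 + 4))*(-16 + T) = (U - 4)*(-16 + T) = (-4 + U)*(-16 + T) = (-16 + T)*(-4 + U))
b(-1, -11)² = (64 - 16*(-1) - 4*(-11) - 11*(-1))² = (64 + 16 + 44 + 11)² = 135² = 18225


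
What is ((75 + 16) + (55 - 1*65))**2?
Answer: 6561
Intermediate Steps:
((75 + 16) + (55 - 1*65))**2 = (91 + (55 - 65))**2 = (91 - 10)**2 = 81**2 = 6561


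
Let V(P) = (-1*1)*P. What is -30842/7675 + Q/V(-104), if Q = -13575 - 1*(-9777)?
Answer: -16178609/399100 ≈ -40.538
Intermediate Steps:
Q = -3798 (Q = -13575 + 9777 = -3798)
V(P) = -P
-30842/7675 + Q/V(-104) = -30842/7675 - 3798/((-1*(-104))) = -30842*1/7675 - 3798/104 = -30842/7675 - 3798*1/104 = -30842/7675 - 1899/52 = -16178609/399100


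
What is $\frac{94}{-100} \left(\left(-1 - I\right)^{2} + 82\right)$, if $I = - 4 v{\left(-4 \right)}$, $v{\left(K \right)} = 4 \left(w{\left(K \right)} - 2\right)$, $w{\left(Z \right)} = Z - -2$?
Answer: $- \frac{202429}{50} \approx -4048.6$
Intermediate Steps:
$w{\left(Z \right)} = 2 + Z$ ($w{\left(Z \right)} = Z + 2 = 2 + Z$)
$v{\left(K \right)} = 4 K$ ($v{\left(K \right)} = 4 \left(\left(2 + K\right) - 2\right) = 4 K$)
$I = 64$ ($I = - 4 \cdot 4 \left(-4\right) = \left(-4\right) \left(-16\right) = 64$)
$\frac{94}{-100} \left(\left(-1 - I\right)^{2} + 82\right) = \frac{94}{-100} \left(\left(-1 - 64\right)^{2} + 82\right) = 94 \left(- \frac{1}{100}\right) \left(\left(-1 - 64\right)^{2} + 82\right) = - \frac{47 \left(\left(-65\right)^{2} + 82\right)}{50} = - \frac{47 \left(4225 + 82\right)}{50} = \left(- \frac{47}{50}\right) 4307 = - \frac{202429}{50}$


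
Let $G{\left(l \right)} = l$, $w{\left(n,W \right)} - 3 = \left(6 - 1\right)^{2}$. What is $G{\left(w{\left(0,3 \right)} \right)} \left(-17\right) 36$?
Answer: $-17136$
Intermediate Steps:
$w{\left(n,W \right)} = 28$ ($w{\left(n,W \right)} = 3 + \left(6 - 1\right)^{2} = 3 + 5^{2} = 3 + 25 = 28$)
$G{\left(w{\left(0,3 \right)} \right)} \left(-17\right) 36 = 28 \left(-17\right) 36 = \left(-476\right) 36 = -17136$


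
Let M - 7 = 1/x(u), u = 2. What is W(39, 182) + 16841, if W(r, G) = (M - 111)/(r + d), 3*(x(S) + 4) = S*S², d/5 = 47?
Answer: 18457317/1096 ≈ 16841.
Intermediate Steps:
d = 235 (d = 5*47 = 235)
x(S) = -4 + S³/3 (x(S) = -4 + (S*S²)/3 = -4 + S³/3)
M = 25/4 (M = 7 + 1/(-4 + (⅓)*2³) = 7 + 1/(-4 + (⅓)*8) = 7 + 1/(-4 + 8/3) = 7 + 1/(-4/3) = 7 - ¾ = 25/4 ≈ 6.2500)
W(r, G) = -419/(4*(235 + r)) (W(r, G) = (25/4 - 111)/(r + 235) = -419/(4*(235 + r)))
W(39, 182) + 16841 = -419/(940 + 4*39) + 16841 = -419/(940 + 156) + 16841 = -419/1096 + 16841 = 18457317/1096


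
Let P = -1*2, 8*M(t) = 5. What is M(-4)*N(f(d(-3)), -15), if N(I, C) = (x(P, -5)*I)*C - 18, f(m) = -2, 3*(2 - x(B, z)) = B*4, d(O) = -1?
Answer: 305/4 ≈ 76.250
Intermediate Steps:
M(t) = 5/8 (M(t) = (⅛)*5 = 5/8)
P = -2
x(B, z) = 2 - 4*B/3 (x(B, z) = 2 - B*4/3 = 2 - 4*B/3)
N(I, C) = -18 + 14*C*I/3 (N(I, C) = ((2 - 4/3*(-2))*I)*C - 18 = ((2 + 8/3)*I)*C - 18 = (14*I/3)*C - 18 = 14*C*I/3 - 18 = -18 + 14*C*I/3)
M(-4)*N(f(d(-3)), -15) = 5*(-18 + (14/3)*(-15)*(-2))/8 = 5*(-18 + 140)/8 = (5/8)*122 = 305/4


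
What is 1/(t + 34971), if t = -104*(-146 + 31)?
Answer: 1/46931 ≈ 2.1308e-5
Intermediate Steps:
t = 11960 (t = -104*(-115) = 11960)
1/(t + 34971) = 1/(11960 + 34971) = 1/46931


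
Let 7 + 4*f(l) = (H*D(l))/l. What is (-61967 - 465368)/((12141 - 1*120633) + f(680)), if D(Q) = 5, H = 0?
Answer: 421868/86795 ≈ 4.8605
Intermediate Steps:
f(l) = -7/4 (f(l) = -7/4 + ((0*5)/l)/4 = -7/4 + (0/l)/4 = -7/4 + (1/4)*0 = -7/4 + 0 = -7/4)
(-61967 - 465368)/((12141 - 1*120633) + f(680)) = (-61967 - 465368)/((12141 - 1*120633) - 7/4) = -527335/((12141 - 120633) - 7/4) = -527335/(-108492 - 7/4) = -527335/(-433975/4) = -527335*(-4/433975) = 421868/86795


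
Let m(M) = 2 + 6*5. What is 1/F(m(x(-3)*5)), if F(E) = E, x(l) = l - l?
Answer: 1/32 ≈ 0.031250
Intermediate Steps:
x(l) = 0
m(M) = 32 (m(M) = 2 + 30 = 32)
1/F(m(x(-3)*5)) = 1/32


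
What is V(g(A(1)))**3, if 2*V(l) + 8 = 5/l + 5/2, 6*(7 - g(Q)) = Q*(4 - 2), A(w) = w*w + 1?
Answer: -5735339/438976 ≈ -13.065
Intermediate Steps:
A(w) = 1 + w**2 (A(w) = w**2 + 1 = 1 + w**2)
g(Q) = 7 - Q/3 (g(Q) = 7 - Q*(4 - 2)/6 = 7 - Q*2/6 = 7 - Q/3)
V(l) = -11/4 + 5/(2*l) (V(l) = -4 + (5/l + 5/2)/2 = -4 + (5/2 + 5/l)/2 = -4 + (5/4 + 5/(2*l)) = -11/4 + 5/(2*l))
V(g(A(1)))**3 = ((10 - 11*(7 - (1 + 1**2)/3))/(4*(7 - (1 + 1**2)/3)))**3 = ((10 - 11*(7 - (1 + 1)/3))/(4*(7 - (1 + 1)/3)))**3 = ((10 - 11*(7 - 1/3*2))/(4*(7 - 1/3*2)))**3 = ((10 - 11*(7 - 2/3))/(4*(7 - 2/3)))**3 = ((10 - 11*19/3)/(4*(19/3)))**3 = ((1/4)*(3/19)*(10 - 209/3))**3 = ((1/4)*(3/19)*(-179/3))**3 = (-179/76)**3 = -5735339/438976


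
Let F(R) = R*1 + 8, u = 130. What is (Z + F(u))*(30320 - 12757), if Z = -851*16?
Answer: -236714114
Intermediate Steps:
Z = -13616
F(R) = 8 + R (F(R) = R + 8 = 8 + R)
(Z + F(u))*(30320 - 12757) = (-13616 + (8 + 130))*(30320 - 12757) = (-13616 + 138)*17563 = -13478*17563 = -236714114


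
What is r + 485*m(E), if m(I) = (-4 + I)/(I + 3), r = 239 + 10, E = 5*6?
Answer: 20827/33 ≈ 631.12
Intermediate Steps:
E = 30
r = 249
m(I) = (-4 + I)/(3 + I)
r + 485*m(E) = 249 + 485*((-4 + 30)/(3 + 30)) = 249 + 485*(26/33) = 249 + 12610/33 = 20827/33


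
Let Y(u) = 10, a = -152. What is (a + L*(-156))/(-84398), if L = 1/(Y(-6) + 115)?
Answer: 9578/5274875 ≈ 0.0018158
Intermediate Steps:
L = 1/125 (L = 1/(10 + 115) = 1/125 ≈ 0.0080000)
(a + L*(-156))/(-84398) = (-152 + (1/125)*(-156))/(-84398) = (-152 - 156/125)*(-1/84398) = -19156/125*(-1/84398) = 9578/5274875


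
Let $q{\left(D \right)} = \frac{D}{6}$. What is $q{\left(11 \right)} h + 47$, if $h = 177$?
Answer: $\frac{743}{2} \approx 371.5$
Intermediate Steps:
$q{\left(D \right)} = \frac{D}{6}$ ($q{\left(D \right)} = D \frac{1}{6} = \frac{D}{6}$)
$q{\left(11 \right)} h + 47 = \frac{1}{6} \cdot 11 \cdot 177 + 47 = \frac{11}{6} \cdot 177 + 47 = \frac{649}{2} + 47 = \frac{743}{2}$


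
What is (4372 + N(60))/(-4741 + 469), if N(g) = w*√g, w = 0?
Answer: -1093/1068 ≈ -1.0234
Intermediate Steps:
N(g) = 0 (N(g) = 0*√g = 0)
(4372 + N(60))/(-4741 + 469) = (4372 + 0)/(-4741 + 469) = 4372/(-4272) = 4372*(-1/4272) = -1093/1068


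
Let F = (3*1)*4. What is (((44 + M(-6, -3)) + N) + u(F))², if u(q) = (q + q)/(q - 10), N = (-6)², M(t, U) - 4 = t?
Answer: 8100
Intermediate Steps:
M(t, U) = 4 + t
N = 36
F = 12 (F = 3*4 = 12)
u(q) = 2*q/(-10 + q) (u(q) = (2*q)/(-10 + q) = 2*q/(-10 + q))
(((44 + M(-6, -3)) + N) + u(F))² = (((44 + (4 - 6)) + 36) + 2*12/(-10 + 12))² = (((44 - 2) + 36) + 2*12/2)² = ((42 + 36) + 2*12*(½))² = (78 + 12)² = 90² = 8100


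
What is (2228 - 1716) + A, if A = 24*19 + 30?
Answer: 998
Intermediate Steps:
A = 486 (A = 456 + 30 = 486)
(2228 - 1716) + A = (2228 - 1716) + 486 = 512 + 486 = 998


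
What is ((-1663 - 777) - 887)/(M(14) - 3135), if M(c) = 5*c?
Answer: 3327/3065 ≈ 1.0855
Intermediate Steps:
((-1663 - 777) - 887)/(M(14) - 3135) = ((-1663 - 777) - 887)/(5*14 - 3135) = (-2440 - 887)/(70 - 3135) = -3327/(-3065) = -3327*(-1/3065) = 3327/3065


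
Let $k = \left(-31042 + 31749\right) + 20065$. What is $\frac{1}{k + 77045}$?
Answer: $\frac{1}{97817} \approx 1.0223 \cdot 10^{-5}$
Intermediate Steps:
$k = 20772$ ($k = 707 + 20065 = 20772$)
$\frac{1}{k + 77045} = \frac{1}{20772 + 77045} = \frac{1}{97817}$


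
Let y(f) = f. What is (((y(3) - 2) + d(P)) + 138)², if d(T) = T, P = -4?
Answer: 18225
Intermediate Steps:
(((y(3) - 2) + d(P)) + 138)² = (((3 - 2) - 4) + 138)² = ((1 - 4) + 138)² = (-3 + 138)² = 135² = 18225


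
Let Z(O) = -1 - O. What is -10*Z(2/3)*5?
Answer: 250/3 ≈ 83.333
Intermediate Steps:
-10*Z(2/3)*5 = -10*(-1 - 2/3)*5 = -10*(-5/3)*5 = (50/3)*5 = 250/3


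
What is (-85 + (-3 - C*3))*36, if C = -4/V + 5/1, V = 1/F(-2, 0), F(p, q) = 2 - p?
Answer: -1980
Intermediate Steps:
V = ¼ (V = 1/(2 - 1*(-2)) = 1/(2 + 2) = 1/4 = ¼ ≈ 0.25000)
C = -11 (C = -4/¼ + 5/1 = -4*4 + 5*1 = -16 + 5 = -11)
(-85 + (-3 - C*3))*36 = (-85 + (-3 - 1*(-11)*3))*36 = (-85 + (-3 + 11*3))*36 = (-85 + (-3 + 33))*36 = (-85 + 30)*36 = -55*36 = -1980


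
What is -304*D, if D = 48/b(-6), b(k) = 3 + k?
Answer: 4864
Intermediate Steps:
D = -16 (D = 48/(3 - 6) = 48/(-3) = 48*(-1/3) = -16)
-304*D = -304*(-16) = 4864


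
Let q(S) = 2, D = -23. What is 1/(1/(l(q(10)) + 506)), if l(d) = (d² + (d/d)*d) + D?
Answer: 489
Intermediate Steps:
l(d) = -23 + d + d² (l(d) = (d² + (d/d)*d) - 23 = (d² + 1*d) - 23 = (d² + d) - 23 = (d + d²) - 23 = -23 + d + d²)
1/(1/(l(q(10)) + 506)) = 1/(1/((-23 + 2 + 2²) + 506)) = 1/(1/((-23 + 2 + 4) + 506)) = 1/(1/(-17 + 506)) = 1/(1/489) = 489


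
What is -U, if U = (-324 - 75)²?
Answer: -159201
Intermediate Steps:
U = 159201 (U = (-399)² = 159201)
-U = -1*159201 = -159201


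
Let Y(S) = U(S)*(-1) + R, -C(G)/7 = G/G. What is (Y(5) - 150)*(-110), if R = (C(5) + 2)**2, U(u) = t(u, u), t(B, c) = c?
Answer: 14300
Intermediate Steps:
U(u) = u
C(G) = -7 (C(G) = -7*G/G = -7*1 = -7)
R = 25 (R = (-7 + 2)**2 = (-5)**2 = 25)
Y(S) = 25 - S (Y(S) = S*(-1) + 25 = -S + 25 = 25 - S)
(Y(5) - 150)*(-110) = ((25 - 1*5) - 150)*(-110) = ((25 - 5) - 150)*(-110) = (20 - 150)*(-110) = -130*(-110) = 14300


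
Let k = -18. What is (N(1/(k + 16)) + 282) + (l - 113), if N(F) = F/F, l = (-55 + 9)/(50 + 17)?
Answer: 11344/67 ≈ 169.31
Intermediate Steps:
l = -46/67 ≈ -0.68657
N(F) = 1
(N(1/(k + 16)) + 282) + (l - 113) = (1 + 282) + (-46/67 - 113) = 283 - 7617/67 = 11344/67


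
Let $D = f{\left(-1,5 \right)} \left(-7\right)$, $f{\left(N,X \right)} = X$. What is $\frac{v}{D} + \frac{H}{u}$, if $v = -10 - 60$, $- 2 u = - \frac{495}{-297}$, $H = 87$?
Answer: $- \frac{512}{5} \approx -102.4$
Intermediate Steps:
$D = -35$ ($D = 5 \left(-7\right) = -35$)
$u = - \frac{5}{6}$ ($u = - \frac{\left(-495\right) \frac{1}{-297}}{2} = - \frac{\left(-495\right) \left(- \frac{1}{297}\right)}{2} = \left(- \frac{1}{2}\right) \frac{5}{3} = - \frac{5}{6} \approx -0.83333$)
$v = -70$
$\frac{v}{D} + \frac{H}{u} = - \frac{70}{-35} + \frac{87}{- \frac{5}{6}} = \left(-70\right) \left(- \frac{1}{35}\right) + 87 \left(- \frac{6}{5}\right) = 2 - \frac{522}{5} = - \frac{512}{5}$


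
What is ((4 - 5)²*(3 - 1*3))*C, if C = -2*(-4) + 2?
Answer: 0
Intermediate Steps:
C = 10 (C = 8 + 2 = 10)
((4 - 5)²*(3 - 1*3))*C = ((4 - 5)²*(3 - 1*3))*10 = ((-1)²*(3 - 3))*10 = (1*0)*10 = 0*10 = 0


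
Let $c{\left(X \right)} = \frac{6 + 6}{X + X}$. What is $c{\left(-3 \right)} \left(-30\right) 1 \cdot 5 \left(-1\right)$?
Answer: $-300$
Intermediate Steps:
$c{\left(X \right)} = \frac{6}{X}$ ($c{\left(X \right)} = \frac{12}{2 X} = 12 \frac{1}{2 X} = \frac{6}{X}$)
$c{\left(-3 \right)} \left(-30\right) 1 \cdot 5 \left(-1\right) = \frac{6}{-3} \left(-30\right) 1 \cdot 5 \left(-1\right) = 6 \left(- \frac{1}{3}\right) \left(-30\right) 5 \left(-1\right) = \left(-2\right) \left(-30\right) \left(-5\right) = 60 \left(-5\right) = -300$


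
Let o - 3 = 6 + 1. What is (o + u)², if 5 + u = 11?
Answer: 256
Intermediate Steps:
o = 10 (o = 3 + (6 + 1) = 3 + 7 = 10)
u = 6 (u = -5 + 11 = 6)
(o + u)² = (10 + 6)² = 16² = 256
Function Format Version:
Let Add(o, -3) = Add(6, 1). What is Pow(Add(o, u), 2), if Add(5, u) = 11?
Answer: 256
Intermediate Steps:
o = 10 (o = Add(3, Add(6, 1)) = Add(3, 7) = 10)
u = 6 (u = Add(-5, 11) = 6)
Pow(Add(o, u), 2) = Pow(Add(10, 6), 2) = Pow(16, 2) = 256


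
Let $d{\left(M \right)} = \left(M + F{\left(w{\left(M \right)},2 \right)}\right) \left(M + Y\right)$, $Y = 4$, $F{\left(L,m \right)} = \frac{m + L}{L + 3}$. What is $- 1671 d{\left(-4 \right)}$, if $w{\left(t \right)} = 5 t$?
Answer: $0$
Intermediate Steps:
$F{\left(L,m \right)} = \frac{L + m}{3 + L}$
$d{\left(M \right)} = \left(4 + M\right) \left(M + \frac{2 + 5 M}{3 + 5 M}\right)$ ($d{\left(M \right)} = \left(M + \frac{5 M + 2}{3 + 5 M}\right) \left(M + 4\right) = \left(M + \frac{2 + 5 M}{3 + 5 M}\right) \left(4 + M\right) = \left(4 + M\right) \left(M + \frac{2 + 5 M}{3 + 5 M}\right)$)
$- 1671 d{\left(-4 \right)} = - 1671 \frac{8 + 5 \left(-4\right)^{3} + 28 \left(-4\right)^{2} + 34 \left(-4\right)}{3 + 5 \left(-4\right)} = - 1671 \frac{8 + 5 \left(-64\right) + 28 \cdot 16 - 136}{3 - 20} = - 1671 \frac{8 - 320 + 448 - 136}{-17} = - 1671 \left(\left(- \frac{1}{17}\right) 0\right) = \left(-1671\right) 0 = 0$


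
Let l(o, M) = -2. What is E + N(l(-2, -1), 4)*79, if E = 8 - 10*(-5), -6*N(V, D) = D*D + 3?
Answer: -1153/6 ≈ -192.17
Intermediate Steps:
N(V, D) = -½ - D²/6 (N(V, D) = -(D*D + 3)/6 = -(D² + 3)/6 = -(3 + D²)/6 = -½ - D²/6)
E = 58 (E = 8 + 50 = 58)
E + N(l(-2, -1), 4)*79 = 58 + (-½ - ⅙*4²)*79 = 58 + (-½ - ⅙*16)*79 = 58 + (-½ - 8/3)*79 = 58 - 19/6*79 = 58 - 1501/6 = -1153/6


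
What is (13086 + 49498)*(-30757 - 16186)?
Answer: -2937880712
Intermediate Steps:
(13086 + 49498)*(-30757 - 16186) = 62584*(-46943) = -2937880712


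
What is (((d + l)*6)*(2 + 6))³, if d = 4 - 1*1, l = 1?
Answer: 7077888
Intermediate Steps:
d = 3 (d = 4 - 1 = 3)
(((d + l)*6)*(2 + 6))³ = (((3 + 1)*6)*(2 + 6))³ = ((4*6)*8)³ = (24*8)³ = 192³ = 7077888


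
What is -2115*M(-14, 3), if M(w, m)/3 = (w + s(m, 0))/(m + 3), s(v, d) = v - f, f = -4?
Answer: 14805/2 ≈ 7402.5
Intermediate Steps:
s(v, d) = 4 + v (s(v, d) = v - 1*(-4) = v + 4 = 4 + v)
M(w, m) = 3*(4 + m + w)/(3 + m) (M(w, m) = 3*((w + (4 + m))/(m + 3)) = 3*((4 + m + w)/(3 + m)) = 3*(4 + m + w)/(3 + m))
-2115*M(-14, 3) = -6345*(4 + 3 - 14)/(3 + 3) = -6345*(-7)/6 = -2115*(-7/2) = 14805/2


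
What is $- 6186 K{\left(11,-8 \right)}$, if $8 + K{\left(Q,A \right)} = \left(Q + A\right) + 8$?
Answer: $-18558$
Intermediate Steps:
$K{\left(Q,A \right)} = A + Q$ ($K{\left(Q,A \right)} = -8 + \left(\left(Q + A\right) + 8\right) = -8 + \left(\left(A + Q\right) + 8\right) = -8 + \left(8 + A + Q\right) = A + Q$)
$- 6186 K{\left(11,-8 \right)} = - 6186 \left(-8 + 11\right) = \left(-6186\right) 3 = -18558$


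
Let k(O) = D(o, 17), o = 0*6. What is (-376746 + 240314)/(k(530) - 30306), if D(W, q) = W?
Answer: 68216/15153 ≈ 4.5018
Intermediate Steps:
o = 0
k(O) = 0
(-376746 + 240314)/(k(530) - 30306) = (-376746 + 240314)/(0 - 30306) = -136432/(-30306) = -136432*(-1/30306) = 68216/15153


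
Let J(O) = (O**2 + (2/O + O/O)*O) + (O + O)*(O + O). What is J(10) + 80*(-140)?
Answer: -10688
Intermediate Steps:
J(O) = 5*O**2 + O*(1 + 2/O) (J(O) = (O**2 + (2/O + 1)*O) + (2*O)*(2*O) = (O**2 + (1 + 2/O)*O) + 4*O**2 = (O**2 + O*(1 + 2/O)) + 4*O**2 = 5*O**2 + O*(1 + 2/O))
J(10) + 80*(-140) = (2 + 10 + 5*10**2) + 80*(-140) = (2 + 10 + 5*100) - 11200 = (2 + 10 + 500) - 11200 = 512 - 11200 = -10688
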